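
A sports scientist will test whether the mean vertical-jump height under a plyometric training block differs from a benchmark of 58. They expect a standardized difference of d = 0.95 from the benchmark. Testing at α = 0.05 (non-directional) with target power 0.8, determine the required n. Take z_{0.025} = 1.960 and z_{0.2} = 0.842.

n = 9

For a one-sample test: n = ((z_{α/2} + z_β) / d)².
z_{α/2} + z_β = 1.960 + 0.842 = 2.802.
n = (2.802 / 0.95)² = 2.949² = 8.70.
Round up.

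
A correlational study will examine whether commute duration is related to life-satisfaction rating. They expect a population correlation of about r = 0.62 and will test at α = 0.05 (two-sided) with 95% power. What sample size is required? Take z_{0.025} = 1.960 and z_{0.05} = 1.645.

n = 28

Fisher's z: C = ½·ln((1+r)/(1−r)) = ½·ln(4.2632) = 0.7250.
n = ((z_{α/2} + z_β)/C)² + 3.
(1.960 + 1.645) / 0.7250 = 3.605 / 0.7250 = 4.972.
n = 4.972² + 3 = 24.72 + 3 = 27.7.
Round up.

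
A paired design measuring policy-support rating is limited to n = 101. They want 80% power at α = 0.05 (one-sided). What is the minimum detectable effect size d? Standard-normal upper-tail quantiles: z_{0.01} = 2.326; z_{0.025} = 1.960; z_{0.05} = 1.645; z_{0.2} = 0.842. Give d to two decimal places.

For a single sample (or paired design) of n = 101: d_min = (z_{α} + z_β)/√n.
z-sum = 1.645 + 0.842 = 2.487.
d_min = 2.487 / √101 = 2.487 / 10.050 = 0.247.

d_min ≈ 0.25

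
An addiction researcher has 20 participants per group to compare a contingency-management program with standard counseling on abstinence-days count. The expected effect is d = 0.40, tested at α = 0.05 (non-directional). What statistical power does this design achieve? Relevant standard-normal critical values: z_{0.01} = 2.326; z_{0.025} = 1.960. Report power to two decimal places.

For two equal groups, power = Φ(d·√(n/2) − z_{α/2}).
d·√(n/2) = 0.40 × √(20/2) = 0.40 × 3.162 = 1.265.
z_β = 1.265 − 1.960 = -0.695.
Power = Φ(-0.695) = 0.243.

power ≈ 0.24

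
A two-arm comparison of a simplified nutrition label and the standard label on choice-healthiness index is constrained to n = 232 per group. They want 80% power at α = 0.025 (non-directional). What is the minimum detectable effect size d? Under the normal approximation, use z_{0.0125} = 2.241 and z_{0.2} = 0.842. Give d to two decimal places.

d_min ≈ 0.29

For two independent groups of n = 232 each: d_min = (z_{α/2} + z_β)·√(2/n).
z-sum = 2.241 + 0.842 = 3.083.
d_min = 3.083 × √(2/232) = 3.083 × 0.0928 = 0.286.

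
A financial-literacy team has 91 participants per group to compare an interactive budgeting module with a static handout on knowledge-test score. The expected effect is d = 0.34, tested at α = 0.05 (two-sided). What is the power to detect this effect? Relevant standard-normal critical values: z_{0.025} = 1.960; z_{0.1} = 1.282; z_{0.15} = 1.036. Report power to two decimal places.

power ≈ 0.63

For two equal groups, power = Φ(d·√(n/2) − z_{α/2}).
d·√(n/2) = 0.34 × √(91/2) = 0.34 × 6.745 = 2.293.
z_β = 2.293 − 1.960 = 0.333.
Power = Φ(0.333) = 0.631.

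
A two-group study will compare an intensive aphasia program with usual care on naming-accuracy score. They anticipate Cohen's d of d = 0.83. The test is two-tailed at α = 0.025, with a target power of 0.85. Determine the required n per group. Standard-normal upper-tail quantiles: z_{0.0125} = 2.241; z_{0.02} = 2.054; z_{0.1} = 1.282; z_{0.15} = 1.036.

For two independent groups with equal n: n = 2·((z_{α/2} + z_β) / d)².
z_{α/2} + z_β = 2.241 + 1.036 = 3.277.
n = 2 × (3.277 / 0.83)² = 2 × 3.948² = 2 × 15.59 = 31.2.
Round up to the next whole participant.

n = 32 per group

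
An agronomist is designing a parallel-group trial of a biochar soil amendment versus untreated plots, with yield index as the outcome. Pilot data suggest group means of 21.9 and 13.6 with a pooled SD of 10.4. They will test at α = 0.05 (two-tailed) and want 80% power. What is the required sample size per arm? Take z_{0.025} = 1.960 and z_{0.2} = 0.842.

Cohen's d = |M₁ − M₂| / SD_pooled = |21.9 − 13.6| / 10.4 = 8.3 / 10.4 = 0.798.
For two independent groups with equal n: n = 2·((z_{α/2} + z_β) / d)².
z_{α/2} + z_β = 1.960 + 0.842 = 2.802.
n = 2 × (2.802 / 0.798)² = 2 × 3.511² = 2 × 12.33 = 24.7.
Round up to the next whole participant.

n = 25 per group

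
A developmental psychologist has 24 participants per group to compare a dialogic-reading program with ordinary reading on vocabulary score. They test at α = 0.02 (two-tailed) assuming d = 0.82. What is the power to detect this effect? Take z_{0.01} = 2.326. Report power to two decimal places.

For two equal groups, power = Φ(d·√(n/2) − z_{α/2}).
d·√(n/2) = 0.82 × √(24/2) = 0.82 × 3.464 = 2.841.
z_β = 2.841 − 2.326 = 0.515.
Power = Φ(0.515) = 0.697.

power ≈ 0.70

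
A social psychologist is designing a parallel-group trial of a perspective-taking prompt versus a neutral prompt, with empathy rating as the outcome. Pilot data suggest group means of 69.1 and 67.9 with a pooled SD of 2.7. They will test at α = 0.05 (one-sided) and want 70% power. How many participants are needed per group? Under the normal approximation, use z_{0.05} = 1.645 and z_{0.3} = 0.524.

n = 48 per group

Cohen's d = |M₁ − M₂| / SD_pooled = |69.1 − 67.9| / 2.7 = 1.2 / 2.7 = 0.444.
For two independent groups with equal n: n = 2·((z_{α} + z_β) / d)².
z_{α} + z_β = 1.645 + 0.524 = 2.169.
n = 2 × (2.169 / 0.444)² = 2 × 4.885² = 2 × 23.86 = 47.7.
Round up to the next whole participant.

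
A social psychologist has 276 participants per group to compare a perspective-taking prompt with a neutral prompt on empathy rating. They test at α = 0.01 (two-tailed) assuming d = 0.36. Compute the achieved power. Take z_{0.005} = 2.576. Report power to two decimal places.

power ≈ 0.95

For two equal groups, power = Φ(d·√(n/2) − z_{α/2}).
d·√(n/2) = 0.36 × √(276/2) = 0.36 × 11.747 = 4.229.
z_β = 4.229 − 2.576 = 1.653.
Power = Φ(1.653) = 0.951.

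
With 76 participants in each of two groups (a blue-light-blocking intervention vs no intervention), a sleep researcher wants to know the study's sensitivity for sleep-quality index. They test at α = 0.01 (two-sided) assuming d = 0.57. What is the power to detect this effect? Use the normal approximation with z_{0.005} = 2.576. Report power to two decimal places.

power ≈ 0.83

For two equal groups, power = Φ(d·√(n/2) − z_{α/2}).
d·√(n/2) = 0.57 × √(76/2) = 0.57 × 6.164 = 3.514.
z_β = 3.514 − 2.576 = 0.938.
Power = Φ(0.938) = 0.826.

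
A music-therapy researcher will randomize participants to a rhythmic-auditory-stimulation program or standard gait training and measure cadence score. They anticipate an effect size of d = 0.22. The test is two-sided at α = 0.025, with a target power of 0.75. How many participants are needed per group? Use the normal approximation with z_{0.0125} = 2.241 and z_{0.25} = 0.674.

For two independent groups with equal n: n = 2·((z_{α/2} + z_β) / d)².
z_{α/2} + z_β = 2.241 + 0.674 = 2.915.
n = 2 × (2.915 / 0.22)² = 2 × 13.250² = 2 × 175.56 = 351.1.
Round up to the next whole participant.

n = 352 per group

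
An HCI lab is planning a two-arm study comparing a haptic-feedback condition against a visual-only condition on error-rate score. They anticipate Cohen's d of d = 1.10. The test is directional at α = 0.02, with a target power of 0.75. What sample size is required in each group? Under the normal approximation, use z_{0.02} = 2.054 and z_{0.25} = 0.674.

n = 13 per group

For two independent groups with equal n: n = 2·((z_{α} + z_β) / d)².
z_{α} + z_β = 2.054 + 0.674 = 2.728.
n = 2 × (2.728 / 1.10)² = 2 × 2.480² = 2 × 6.15 = 12.3.
Round up to the next whole participant.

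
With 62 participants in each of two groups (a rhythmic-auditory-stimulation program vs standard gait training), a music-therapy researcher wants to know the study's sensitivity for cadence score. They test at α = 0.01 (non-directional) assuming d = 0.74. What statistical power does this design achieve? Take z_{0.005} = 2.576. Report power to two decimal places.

power ≈ 0.94

For two equal groups, power = Φ(d·√(n/2) − z_{α/2}).
d·√(n/2) = 0.74 × √(62/2) = 0.74 × 5.568 = 4.120.
z_β = 4.120 − 2.576 = 1.544.
Power = Φ(1.544) = 0.939.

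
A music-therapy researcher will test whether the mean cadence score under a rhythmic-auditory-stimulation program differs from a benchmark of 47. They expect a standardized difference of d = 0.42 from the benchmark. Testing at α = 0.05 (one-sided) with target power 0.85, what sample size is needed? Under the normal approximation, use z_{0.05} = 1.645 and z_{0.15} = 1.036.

For a one-sample test: n = ((z_{α} + z_β) / d)².
z_{α} + z_β = 1.645 + 1.036 = 2.681.
n = (2.681 / 0.42)² = 6.383² = 40.75.
Round up.

n = 41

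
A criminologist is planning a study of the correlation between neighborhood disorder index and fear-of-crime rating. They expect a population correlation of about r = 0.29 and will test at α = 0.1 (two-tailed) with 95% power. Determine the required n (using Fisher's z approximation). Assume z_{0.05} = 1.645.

Fisher's z: C = ½·ln((1+r)/(1−r)) = ½·ln(1.8169) = 0.2986.
n = ((z_{α/2} + z_β)/C)² + 3.
(1.645 + 1.645) / 0.2986 = 3.290 / 0.2986 = 11.018.
n = 11.018² + 3 = 121.40 + 3 = 124.4.
Round up.

n = 125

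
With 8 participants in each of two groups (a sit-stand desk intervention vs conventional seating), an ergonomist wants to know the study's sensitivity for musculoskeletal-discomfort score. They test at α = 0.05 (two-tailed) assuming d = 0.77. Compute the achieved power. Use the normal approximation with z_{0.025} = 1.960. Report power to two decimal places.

power ≈ 0.34

For two equal groups, power = Φ(d·√(n/2) − z_{α/2}).
d·√(n/2) = 0.77 × √(8/2) = 0.77 × 2.000 = 1.540.
z_β = 1.540 − 1.960 = -0.420.
Power = Φ(-0.420) = 0.337.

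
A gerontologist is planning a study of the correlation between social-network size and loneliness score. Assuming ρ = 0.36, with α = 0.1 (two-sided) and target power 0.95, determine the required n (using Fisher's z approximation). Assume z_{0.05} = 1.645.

n = 80

Fisher's z: C = ½·ln((1+r)/(1−r)) = ½·ln(2.1250) = 0.3769.
n = ((z_{α/2} + z_β)/C)² + 3.
(1.645 + 1.645) / 0.3769 = 3.290 / 0.3769 = 8.729.
n = 8.729² + 3 = 76.20 + 3 = 79.2.
Round up.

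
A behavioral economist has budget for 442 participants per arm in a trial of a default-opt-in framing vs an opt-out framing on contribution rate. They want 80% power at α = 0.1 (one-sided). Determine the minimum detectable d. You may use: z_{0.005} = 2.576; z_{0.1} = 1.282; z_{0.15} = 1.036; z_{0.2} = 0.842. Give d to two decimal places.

For two independent groups of n = 442 each: d_min = (z_{α} + z_β)·√(2/n).
z-sum = 1.282 + 0.842 = 2.124.
d_min = 2.124 × √(2/442) = 2.124 × 0.0673 = 0.143.

d_min ≈ 0.14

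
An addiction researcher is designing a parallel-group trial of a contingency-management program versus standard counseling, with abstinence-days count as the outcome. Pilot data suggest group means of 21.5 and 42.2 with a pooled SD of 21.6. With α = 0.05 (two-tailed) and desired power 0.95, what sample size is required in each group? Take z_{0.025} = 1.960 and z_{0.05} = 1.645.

Cohen's d = |M₁ − M₂| / SD_pooled = |21.5 − 42.2| / 21.6 = 20.7 / 21.6 = 0.958.
For two independent groups with equal n: n = 2·((z_{α/2} + z_β) / d)².
z_{α/2} + z_β = 1.960 + 1.645 = 3.605.
n = 2 × (3.605 / 0.958)² = 2 × 3.763² = 2 × 14.16 = 28.3.
Round up to the next whole participant.

n = 29 per group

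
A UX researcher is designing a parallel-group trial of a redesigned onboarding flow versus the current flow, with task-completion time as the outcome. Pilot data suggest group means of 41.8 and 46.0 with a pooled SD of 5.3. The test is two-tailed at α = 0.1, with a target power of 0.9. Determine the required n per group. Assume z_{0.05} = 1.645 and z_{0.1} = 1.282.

n = 28 per group

Cohen's d = |M₁ − M₂| / SD_pooled = |41.8 − 46.0| / 5.3 = 4.2 / 5.3 = 0.792.
For two independent groups with equal n: n = 2·((z_{α/2} + z_β) / d)².
z_{α/2} + z_β = 1.645 + 1.282 = 2.927.
n = 2 × (2.927 / 0.792)² = 2 × 3.696² = 2 × 13.66 = 27.3.
Round up to the next whole participant.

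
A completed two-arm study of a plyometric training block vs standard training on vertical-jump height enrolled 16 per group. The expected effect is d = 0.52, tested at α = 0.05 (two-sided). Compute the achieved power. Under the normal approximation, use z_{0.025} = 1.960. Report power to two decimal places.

For two equal groups, power = Φ(d·√(n/2) − z_{α/2}).
d·√(n/2) = 0.52 × √(16/2) = 0.52 × 2.828 = 1.471.
z_β = 1.471 − 1.960 = -0.489.
Power = Φ(-0.489) = 0.312.

power ≈ 0.31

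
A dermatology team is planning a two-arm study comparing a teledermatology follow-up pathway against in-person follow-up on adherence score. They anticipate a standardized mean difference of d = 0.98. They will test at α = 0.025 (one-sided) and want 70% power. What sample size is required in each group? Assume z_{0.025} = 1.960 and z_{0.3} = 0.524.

n = 13 per group

For two independent groups with equal n: n = 2·((z_{α} + z_β) / d)².
z_{α} + z_β = 1.960 + 0.524 = 2.484.
n = 2 × (2.484 / 0.98)² = 2 × 2.535² = 2 × 6.42 = 12.8.
Round up to the next whole participant.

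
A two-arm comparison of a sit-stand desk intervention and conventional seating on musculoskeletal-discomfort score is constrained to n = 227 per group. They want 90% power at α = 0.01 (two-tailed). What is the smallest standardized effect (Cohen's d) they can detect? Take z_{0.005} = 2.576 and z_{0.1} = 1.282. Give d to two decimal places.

For two independent groups of n = 227 each: d_min = (z_{α/2} + z_β)·√(2/n).
z-sum = 2.576 + 1.282 = 3.858.
d_min = 3.858 × √(2/227) = 3.858 × 0.0939 = 0.362.

d_min ≈ 0.36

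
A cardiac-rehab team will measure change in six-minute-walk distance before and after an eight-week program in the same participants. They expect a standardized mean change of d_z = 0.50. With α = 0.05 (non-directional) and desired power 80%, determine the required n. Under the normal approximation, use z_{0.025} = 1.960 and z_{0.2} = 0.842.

For a paired (one-sample on differences) test: n = ((z_{α/2} + z_β) / d)².
z_{α/2} + z_β = 1.960 + 0.842 = 2.802.
n = (2.802 / 0.50)² = 5.604² = 31.40.
Round up.

n = 32 pairs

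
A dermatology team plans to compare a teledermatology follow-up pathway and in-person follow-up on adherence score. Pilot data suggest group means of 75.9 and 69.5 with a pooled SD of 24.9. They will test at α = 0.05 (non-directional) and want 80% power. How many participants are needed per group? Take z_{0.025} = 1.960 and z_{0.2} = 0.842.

Cohen's d = |M₁ − M₂| / SD_pooled = |75.9 − 69.5| / 24.9 = 6.4 / 24.9 = 0.257.
For two independent groups with equal n: n = 2·((z_{α/2} + z_β) / d)².
z_{α/2} + z_β = 1.960 + 0.842 = 2.802.
n = 2 × (2.802 / 0.257)² = 2 × 10.903² = 2 × 118.87 = 237.7.
Round up to the next whole participant.

n = 238 per group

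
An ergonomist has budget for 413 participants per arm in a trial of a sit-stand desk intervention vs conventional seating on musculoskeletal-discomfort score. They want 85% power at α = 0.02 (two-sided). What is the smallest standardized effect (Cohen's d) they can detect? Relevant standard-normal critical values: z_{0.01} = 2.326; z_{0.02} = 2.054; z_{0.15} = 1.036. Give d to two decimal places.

For two independent groups of n = 413 each: d_min = (z_{α/2} + z_β)·√(2/n).
z-sum = 2.326 + 1.036 = 3.362.
d_min = 3.362 × √(2/413) = 3.362 × 0.0696 = 0.234.

d_min ≈ 0.23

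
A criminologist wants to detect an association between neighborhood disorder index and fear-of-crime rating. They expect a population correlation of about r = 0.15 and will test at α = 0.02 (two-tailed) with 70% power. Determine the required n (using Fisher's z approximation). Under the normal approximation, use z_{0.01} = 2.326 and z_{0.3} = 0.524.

Fisher's z: C = ½·ln((1+r)/(1−r)) = ½·ln(1.3529) = 0.1511.
n = ((z_{α/2} + z_β)/C)² + 3.
(2.326 + 0.524) / 0.1511 = 2.850 / 0.1511 = 18.862.
n = 18.862² + 3 = 355.76 + 3 = 358.8.
Round up.

n = 359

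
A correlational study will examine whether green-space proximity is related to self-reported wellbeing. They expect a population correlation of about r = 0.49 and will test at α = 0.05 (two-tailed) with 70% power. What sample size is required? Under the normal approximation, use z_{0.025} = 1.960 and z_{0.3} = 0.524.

n = 25

Fisher's z: C = ½·ln((1+r)/(1−r)) = ½·ln(2.9216) = 0.5361.
n = ((z_{α/2} + z_β)/C)² + 3.
(1.960 + 0.524) / 0.5361 = 2.484 / 0.5361 = 4.633.
n = 4.633² + 3 = 21.47 + 3 = 24.5.
Round up.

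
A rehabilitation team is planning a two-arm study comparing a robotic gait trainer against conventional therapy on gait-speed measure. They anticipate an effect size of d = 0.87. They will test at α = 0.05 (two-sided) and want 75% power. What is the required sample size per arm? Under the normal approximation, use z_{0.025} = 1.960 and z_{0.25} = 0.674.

n = 19 per group

For two independent groups with equal n: n = 2·((z_{α/2} + z_β) / d)².
z_{α/2} + z_β = 1.960 + 0.674 = 2.634.
n = 2 × (2.634 / 0.87)² = 2 × 3.028² = 2 × 9.17 = 18.3.
Round up to the next whole participant.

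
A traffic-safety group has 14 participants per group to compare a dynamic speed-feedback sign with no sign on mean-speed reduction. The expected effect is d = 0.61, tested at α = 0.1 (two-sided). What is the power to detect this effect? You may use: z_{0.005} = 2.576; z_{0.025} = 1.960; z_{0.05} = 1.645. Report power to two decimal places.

power ≈ 0.49

For two equal groups, power = Φ(d·√(n/2) − z_{α/2}).
d·√(n/2) = 0.61 × √(14/2) = 0.61 × 2.646 = 1.614.
z_β = 1.614 − 1.645 = -0.031.
Power = Φ(-0.031) = 0.488.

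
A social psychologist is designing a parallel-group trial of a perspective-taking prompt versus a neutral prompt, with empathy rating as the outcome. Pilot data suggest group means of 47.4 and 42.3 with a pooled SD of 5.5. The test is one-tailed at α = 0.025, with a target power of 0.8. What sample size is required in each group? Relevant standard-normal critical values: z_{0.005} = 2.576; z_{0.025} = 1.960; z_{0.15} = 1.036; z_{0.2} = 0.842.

Cohen's d = |M₁ − M₂| / SD_pooled = |47.4 − 42.3| / 5.5 = 5.1 / 5.5 = 0.927.
For two independent groups with equal n: n = 2·((z_{α} + z_β) / d)².
z_{α} + z_β = 1.960 + 0.842 = 2.802.
n = 2 × (2.802 / 0.927)² = 2 × 3.023² = 2 × 9.14 = 18.3.
Round up to the next whole participant.

n = 19 per group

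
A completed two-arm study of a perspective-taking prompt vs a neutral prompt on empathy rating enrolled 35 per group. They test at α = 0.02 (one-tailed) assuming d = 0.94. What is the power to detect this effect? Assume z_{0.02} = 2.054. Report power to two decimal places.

For two equal groups, power = Φ(d·√(n/2) − z_{α}).
d·√(n/2) = 0.94 × √(35/2) = 0.94 × 4.183 = 3.932.
z_β = 3.932 − 2.054 = 1.878.
Power = Φ(1.878) = 0.970.

power ≈ 0.97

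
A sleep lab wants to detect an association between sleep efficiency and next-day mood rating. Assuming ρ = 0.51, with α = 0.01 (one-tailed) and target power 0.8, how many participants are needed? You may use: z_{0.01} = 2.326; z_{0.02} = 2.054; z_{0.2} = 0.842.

n = 35

Fisher's z: C = ½·ln((1+r)/(1−r)) = ½·ln(3.0816) = 0.5627.
n = ((z_{α} + z_β)/C)² + 3.
(2.326 + 0.842) / 0.5627 = 3.168 / 0.5627 = 5.630.
n = 5.630² + 3 = 31.70 + 3 = 34.7.
Round up.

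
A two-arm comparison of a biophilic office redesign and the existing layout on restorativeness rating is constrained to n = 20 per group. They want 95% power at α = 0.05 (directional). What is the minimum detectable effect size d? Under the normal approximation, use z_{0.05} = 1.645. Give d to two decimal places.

d_min ≈ 1.04

For two independent groups of n = 20 each: d_min = (z_{α} + z_β)·√(2/n).
z-sum = 1.645 + 1.645 = 3.290.
d_min = 3.290 × √(2/20) = 3.290 × 0.3162 = 1.040.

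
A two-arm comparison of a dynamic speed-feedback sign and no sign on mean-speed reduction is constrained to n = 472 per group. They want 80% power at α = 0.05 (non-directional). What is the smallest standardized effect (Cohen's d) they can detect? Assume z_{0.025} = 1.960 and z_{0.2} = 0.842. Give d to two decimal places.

d_min ≈ 0.18

For two independent groups of n = 472 each: d_min = (z_{α/2} + z_β)·√(2/n).
z-sum = 1.960 + 0.842 = 2.802.
d_min = 2.802 × √(2/472) = 2.802 × 0.0651 = 0.182.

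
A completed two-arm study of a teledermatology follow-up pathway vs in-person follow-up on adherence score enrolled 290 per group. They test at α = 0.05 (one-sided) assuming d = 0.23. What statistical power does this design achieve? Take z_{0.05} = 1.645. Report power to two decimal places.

power ≈ 0.87

For two equal groups, power = Φ(d·√(n/2) − z_{α}).
d·√(n/2) = 0.23 × √(290/2) = 0.23 × 12.042 = 2.770.
z_β = 2.770 − 1.645 = 1.125.
Power = Φ(1.125) = 0.870.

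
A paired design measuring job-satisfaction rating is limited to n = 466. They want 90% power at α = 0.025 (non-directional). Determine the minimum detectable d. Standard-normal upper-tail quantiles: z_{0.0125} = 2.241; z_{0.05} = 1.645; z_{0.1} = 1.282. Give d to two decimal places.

d_min ≈ 0.16

For a single sample (or paired design) of n = 466: d_min = (z_{α/2} + z_β)/√n.
z-sum = 2.241 + 1.282 = 3.523.
d_min = 3.523 / √466 = 3.523 / 21.587 = 0.163.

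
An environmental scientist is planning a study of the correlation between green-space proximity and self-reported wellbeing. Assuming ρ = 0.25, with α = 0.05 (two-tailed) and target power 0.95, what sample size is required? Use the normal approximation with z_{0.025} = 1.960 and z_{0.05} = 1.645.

Fisher's z: C = ½·ln((1+r)/(1−r)) = ½·ln(1.6667) = 0.2554.
n = ((z_{α/2} + z_β)/C)² + 3.
(1.960 + 1.645) / 0.2554 = 3.605 / 0.2554 = 14.115.
n = 14.115² + 3 = 199.24 + 3 = 202.2.
Round up.

n = 203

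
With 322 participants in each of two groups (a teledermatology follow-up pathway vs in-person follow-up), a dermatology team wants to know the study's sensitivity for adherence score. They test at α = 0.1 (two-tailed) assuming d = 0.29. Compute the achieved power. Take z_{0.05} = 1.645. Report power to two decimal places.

power ≈ 0.98

For two equal groups, power = Φ(d·√(n/2) − z_{α/2}).
d·√(n/2) = 0.29 × √(322/2) = 0.29 × 12.689 = 3.680.
z_β = 3.680 − 1.645 = 2.035.
Power = Φ(2.035) = 0.979.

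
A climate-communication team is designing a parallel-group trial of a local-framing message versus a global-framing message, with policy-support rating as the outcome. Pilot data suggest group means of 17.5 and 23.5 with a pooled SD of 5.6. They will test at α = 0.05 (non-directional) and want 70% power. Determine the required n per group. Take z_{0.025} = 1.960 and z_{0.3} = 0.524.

Cohen's d = |M₁ − M₂| / SD_pooled = |17.5 − 23.5| / 5.6 = 6.0 / 5.6 = 1.071.
For two independent groups with equal n: n = 2·((z_{α/2} + z_β) / d)².
z_{α/2} + z_β = 1.960 + 0.524 = 2.484.
n = 2 × (2.484 / 1.071)² = 2 × 2.319² = 2 × 5.38 = 10.8.
Round up to the next whole participant.

n = 11 per group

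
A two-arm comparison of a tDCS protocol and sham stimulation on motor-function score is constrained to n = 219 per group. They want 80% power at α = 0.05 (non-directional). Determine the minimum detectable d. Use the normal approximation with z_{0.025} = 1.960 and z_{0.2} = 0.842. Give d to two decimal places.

For two independent groups of n = 219 each: d_min = (z_{α/2} + z_β)·√(2/n).
z-sum = 1.960 + 0.842 = 2.802.
d_min = 2.802 × √(2/219) = 2.802 × 0.0956 = 0.268.

d_min ≈ 0.27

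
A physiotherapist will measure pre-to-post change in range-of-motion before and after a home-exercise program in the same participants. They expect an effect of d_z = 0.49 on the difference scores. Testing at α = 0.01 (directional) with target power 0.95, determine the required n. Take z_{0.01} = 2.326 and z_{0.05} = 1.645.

For a paired (one-sample on differences) test: n = ((z_{α} + z_β) / d)².
z_{α} + z_β = 2.326 + 1.645 = 3.971.
n = (3.971 / 0.49)² = 8.104² = 65.68.
Round up.

n = 66 pairs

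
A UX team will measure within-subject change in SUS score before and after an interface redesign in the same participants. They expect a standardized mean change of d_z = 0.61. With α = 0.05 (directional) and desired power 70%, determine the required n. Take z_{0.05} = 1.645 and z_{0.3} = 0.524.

For a paired (one-sample on differences) test: n = ((z_{α} + z_β) / d)².
z_{α} + z_β = 1.645 + 0.524 = 2.169.
n = (2.169 / 0.61)² = 3.556² = 12.64.
Round up.

n = 13 pairs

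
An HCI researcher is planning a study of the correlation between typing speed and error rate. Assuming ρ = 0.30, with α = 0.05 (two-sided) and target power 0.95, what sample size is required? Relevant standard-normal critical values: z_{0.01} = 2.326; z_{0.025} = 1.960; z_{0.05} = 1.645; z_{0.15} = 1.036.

n = 139

Fisher's z: C = ½·ln((1+r)/(1−r)) = ½·ln(1.8571) = 0.3095.
n = ((z_{α/2} + z_β)/C)² + 3.
(1.960 + 1.645) / 0.3095 = 3.605 / 0.3095 = 11.648.
n = 11.648² + 3 = 135.67 + 3 = 138.7.
Round up.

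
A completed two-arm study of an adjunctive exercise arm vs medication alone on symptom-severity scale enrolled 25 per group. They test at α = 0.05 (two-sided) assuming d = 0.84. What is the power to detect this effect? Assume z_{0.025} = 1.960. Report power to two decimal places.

power ≈ 0.84

For two equal groups, power = Φ(d·√(n/2) − z_{α/2}).
d·√(n/2) = 0.84 × √(25/2) = 0.84 × 3.536 = 2.970.
z_β = 2.970 − 1.960 = 1.010.
Power = Φ(1.010) = 0.844.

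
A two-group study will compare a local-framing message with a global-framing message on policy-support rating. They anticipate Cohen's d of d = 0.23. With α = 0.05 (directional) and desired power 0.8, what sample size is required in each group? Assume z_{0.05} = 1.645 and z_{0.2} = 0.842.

n = 234 per group

For two independent groups with equal n: n = 2·((z_{α} + z_β) / d)².
z_{α} + z_β = 1.645 + 0.842 = 2.487.
n = 2 × (2.487 / 0.23)² = 2 × 10.813² = 2 × 116.92 = 233.8.
Round up to the next whole participant.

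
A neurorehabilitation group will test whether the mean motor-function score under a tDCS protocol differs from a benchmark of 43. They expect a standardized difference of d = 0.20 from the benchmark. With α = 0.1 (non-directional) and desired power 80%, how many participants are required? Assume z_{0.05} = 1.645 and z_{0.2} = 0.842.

n = 155

For a one-sample test: n = ((z_{α/2} + z_β) / d)².
z_{α/2} + z_β = 1.645 + 0.842 = 2.487.
n = (2.487 / 0.20)² = 12.435² = 154.63.
Round up.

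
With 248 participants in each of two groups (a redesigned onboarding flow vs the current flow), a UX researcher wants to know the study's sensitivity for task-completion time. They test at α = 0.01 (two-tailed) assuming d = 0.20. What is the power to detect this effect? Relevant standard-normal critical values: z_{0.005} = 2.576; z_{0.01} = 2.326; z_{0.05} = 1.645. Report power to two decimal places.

For two equal groups, power = Φ(d·√(n/2) − z_{α/2}).
d·√(n/2) = 0.20 × √(248/2) = 0.20 × 11.136 = 2.227.
z_β = 2.227 − 2.576 = -0.349.
Power = Φ(-0.349) = 0.364.

power ≈ 0.36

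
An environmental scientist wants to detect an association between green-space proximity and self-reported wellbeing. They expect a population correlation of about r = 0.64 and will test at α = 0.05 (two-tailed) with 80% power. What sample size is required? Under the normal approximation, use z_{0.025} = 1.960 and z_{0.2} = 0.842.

Fisher's z: C = ½·ln((1+r)/(1−r)) = ½·ln(4.5556) = 0.7582.
n = ((z_{α/2} + z_β)/C)² + 3.
(1.960 + 0.842) / 0.7582 = 2.802 / 0.7582 = 3.696.
n = 3.696² + 3 = 13.66 + 3 = 16.7.
Round up.

n = 17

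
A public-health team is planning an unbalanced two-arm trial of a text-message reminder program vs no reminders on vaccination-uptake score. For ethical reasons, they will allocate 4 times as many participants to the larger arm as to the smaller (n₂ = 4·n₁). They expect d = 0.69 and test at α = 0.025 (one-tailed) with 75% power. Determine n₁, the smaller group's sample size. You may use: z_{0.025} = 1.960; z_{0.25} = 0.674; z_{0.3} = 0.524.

n₁ = 19

With allocation ratio k = n₂/n₁ = 4, Var(x̄₁−x̄₂) = σ²(1/n₁ + 1/(k·n₁)) = σ²·(k+1)/(k·n₁).
So n₁ = (1 + 1/k)·((z_{α} + z_β)/d)² = 1.250 × (2.634/0.69)².
n₁ = 1.250 × 14.57 = 18.2.
Round up: n₁ = 19, giving n₂ = 4 × 19 = 76.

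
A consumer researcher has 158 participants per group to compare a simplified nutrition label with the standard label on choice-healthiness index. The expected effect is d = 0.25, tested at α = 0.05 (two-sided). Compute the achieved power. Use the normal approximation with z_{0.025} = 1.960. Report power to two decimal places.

For two equal groups, power = Φ(d·√(n/2) − z_{α/2}).
d·√(n/2) = 0.25 × √(158/2) = 0.25 × 8.888 = 2.222.
z_β = 2.222 − 1.960 = 0.262.
Power = Φ(0.262) = 0.603.

power ≈ 0.60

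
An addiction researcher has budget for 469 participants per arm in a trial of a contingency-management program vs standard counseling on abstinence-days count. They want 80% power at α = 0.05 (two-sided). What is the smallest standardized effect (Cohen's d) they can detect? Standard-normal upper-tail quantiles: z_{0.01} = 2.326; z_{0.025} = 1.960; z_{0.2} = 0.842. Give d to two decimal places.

For two independent groups of n = 469 each: d_min = (z_{α/2} + z_β)·√(2/n).
z-sum = 1.960 + 0.842 = 2.802.
d_min = 2.802 × √(2/469) = 2.802 × 0.0653 = 0.183.

d_min ≈ 0.18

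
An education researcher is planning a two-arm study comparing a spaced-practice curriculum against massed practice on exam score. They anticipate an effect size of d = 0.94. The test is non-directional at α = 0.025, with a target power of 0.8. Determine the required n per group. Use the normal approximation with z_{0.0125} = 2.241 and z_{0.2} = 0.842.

n = 22 per group

For two independent groups with equal n: n = 2·((z_{α/2} + z_β) / d)².
z_{α/2} + z_β = 2.241 + 0.842 = 3.083.
n = 2 × (3.083 / 0.94)² = 2 × 3.280² = 2 × 10.76 = 21.5.
Round up to the next whole participant.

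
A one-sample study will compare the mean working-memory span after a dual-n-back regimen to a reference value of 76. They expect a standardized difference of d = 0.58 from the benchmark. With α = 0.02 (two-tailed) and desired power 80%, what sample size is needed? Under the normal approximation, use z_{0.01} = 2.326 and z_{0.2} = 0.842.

For a one-sample test: n = ((z_{α/2} + z_β) / d)².
z_{α/2} + z_β = 2.326 + 0.842 = 3.168.
n = (3.168 / 0.58)² = 5.462² = 29.83.
Round up.

n = 30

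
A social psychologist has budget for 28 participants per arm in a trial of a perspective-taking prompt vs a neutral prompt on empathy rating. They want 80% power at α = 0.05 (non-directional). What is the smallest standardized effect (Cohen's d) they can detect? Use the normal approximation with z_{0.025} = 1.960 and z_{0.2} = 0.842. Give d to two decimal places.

d_min ≈ 0.75

For two independent groups of n = 28 each: d_min = (z_{α/2} + z_β)·√(2/n).
z-sum = 1.960 + 0.842 = 2.802.
d_min = 2.802 × √(2/28) = 2.802 × 0.2673 = 0.749.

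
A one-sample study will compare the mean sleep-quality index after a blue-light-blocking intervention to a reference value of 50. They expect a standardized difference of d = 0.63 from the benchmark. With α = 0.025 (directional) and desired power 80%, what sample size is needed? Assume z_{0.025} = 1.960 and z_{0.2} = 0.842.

For a one-sample test: n = ((z_{α} + z_β) / d)².
z_{α} + z_β = 1.960 + 0.842 = 2.802.
n = (2.802 / 0.63)² = 4.448² = 19.78.
Round up.

n = 20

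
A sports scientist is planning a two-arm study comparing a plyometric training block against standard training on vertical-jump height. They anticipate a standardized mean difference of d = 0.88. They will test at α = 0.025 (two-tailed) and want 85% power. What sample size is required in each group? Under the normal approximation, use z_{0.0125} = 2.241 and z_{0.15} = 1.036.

For two independent groups with equal n: n = 2·((z_{α/2} + z_β) / d)².
z_{α/2} + z_β = 2.241 + 1.036 = 3.277.
n = 2 × (3.277 / 0.88)² = 2 × 3.724² = 2 × 13.87 = 27.7.
Round up to the next whole participant.

n = 28 per group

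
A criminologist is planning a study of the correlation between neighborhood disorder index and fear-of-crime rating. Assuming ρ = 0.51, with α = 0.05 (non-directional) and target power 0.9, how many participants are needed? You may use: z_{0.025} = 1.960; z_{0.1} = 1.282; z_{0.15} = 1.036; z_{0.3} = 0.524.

n = 37

Fisher's z: C = ½·ln((1+r)/(1−r)) = ½·ln(3.0816) = 0.5627.
n = ((z_{α/2} + z_β)/C)² + 3.
(1.960 + 1.282) / 0.5627 = 3.242 / 0.5627 = 5.762.
n = 5.762² + 3 = 33.19 + 3 = 36.2.
Round up.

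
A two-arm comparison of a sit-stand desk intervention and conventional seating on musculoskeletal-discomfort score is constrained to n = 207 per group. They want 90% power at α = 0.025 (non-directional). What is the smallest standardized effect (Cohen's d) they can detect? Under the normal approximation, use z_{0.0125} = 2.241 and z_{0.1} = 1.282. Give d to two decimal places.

d_min ≈ 0.35

For two independent groups of n = 207 each: d_min = (z_{α/2} + z_β)·√(2/n).
z-sum = 2.241 + 1.282 = 3.523.
d_min = 3.523 × √(2/207) = 3.523 × 0.0983 = 0.346.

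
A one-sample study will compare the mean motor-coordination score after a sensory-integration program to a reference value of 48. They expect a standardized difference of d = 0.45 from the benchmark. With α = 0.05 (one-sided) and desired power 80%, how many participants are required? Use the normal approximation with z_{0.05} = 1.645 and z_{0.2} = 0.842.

For a one-sample test: n = ((z_{α} + z_β) / d)².
z_{α} + z_β = 1.645 + 0.842 = 2.487.
n = (2.487 / 0.45)² = 5.527² = 30.54.
Round up.

n = 31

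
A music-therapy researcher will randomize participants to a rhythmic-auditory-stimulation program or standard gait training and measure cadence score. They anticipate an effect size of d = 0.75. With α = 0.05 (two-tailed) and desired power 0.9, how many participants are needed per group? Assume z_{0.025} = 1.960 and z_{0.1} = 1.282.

For two independent groups with equal n: n = 2·((z_{α/2} + z_β) / d)².
z_{α/2} + z_β = 1.960 + 1.282 = 3.242.
n = 2 × (3.242 / 0.75)² = 2 × 4.323² = 2 × 18.69 = 37.4.
Round up to the next whole participant.

n = 38 per group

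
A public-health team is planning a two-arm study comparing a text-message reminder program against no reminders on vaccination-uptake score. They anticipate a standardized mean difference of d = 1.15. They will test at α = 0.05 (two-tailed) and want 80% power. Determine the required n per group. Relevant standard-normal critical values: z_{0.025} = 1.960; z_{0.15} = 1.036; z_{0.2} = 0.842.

n = 12 per group

For two independent groups with equal n: n = 2·((z_{α/2} + z_β) / d)².
z_{α/2} + z_β = 1.960 + 0.842 = 2.802.
n = 2 × (2.802 / 1.15)² = 2 × 2.437² = 2 × 5.94 = 11.9.
Round up to the next whole participant.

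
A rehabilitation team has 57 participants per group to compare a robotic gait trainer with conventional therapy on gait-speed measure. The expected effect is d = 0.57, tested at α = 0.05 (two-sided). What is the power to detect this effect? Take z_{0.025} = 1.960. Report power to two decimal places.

For two equal groups, power = Φ(d·√(n/2) − z_{α/2}).
d·√(n/2) = 0.57 × √(57/2) = 0.57 × 5.339 = 3.043.
z_β = 3.043 − 1.960 = 1.083.
Power = Φ(1.083) = 0.861.

power ≈ 0.86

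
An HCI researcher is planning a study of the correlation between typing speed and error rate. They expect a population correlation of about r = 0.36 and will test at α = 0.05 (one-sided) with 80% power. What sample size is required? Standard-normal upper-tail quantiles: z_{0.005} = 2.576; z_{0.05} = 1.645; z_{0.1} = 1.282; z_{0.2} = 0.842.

n = 47

Fisher's z: C = ½·ln((1+r)/(1−r)) = ½·ln(2.1250) = 0.3769.
n = ((z_{α} + z_β)/C)² + 3.
(1.645 + 0.842) / 0.3769 = 2.487 / 0.3769 = 6.599.
n = 6.599² + 3 = 43.54 + 3 = 46.5.
Round up.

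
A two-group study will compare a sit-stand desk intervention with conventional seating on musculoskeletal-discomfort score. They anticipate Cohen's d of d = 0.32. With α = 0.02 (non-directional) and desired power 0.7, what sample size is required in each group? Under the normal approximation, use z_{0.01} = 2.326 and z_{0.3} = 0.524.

n = 159 per group

For two independent groups with equal n: n = 2·((z_{α/2} + z_β) / d)².
z_{α/2} + z_β = 2.326 + 0.524 = 2.850.
n = 2 × (2.850 / 0.32)² = 2 × 8.906² = 2 × 79.32 = 158.6.
Round up to the next whole participant.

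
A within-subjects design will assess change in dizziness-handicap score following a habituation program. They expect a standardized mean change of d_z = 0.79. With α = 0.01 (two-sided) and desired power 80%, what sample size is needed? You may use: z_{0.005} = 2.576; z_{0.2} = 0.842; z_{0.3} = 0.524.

n = 19 pairs

For a paired (one-sample on differences) test: n = ((z_{α/2} + z_β) / d)².
z_{α/2} + z_β = 2.576 + 0.842 = 3.418.
n = (3.418 / 0.79)² = 4.327² = 18.72.
Round up.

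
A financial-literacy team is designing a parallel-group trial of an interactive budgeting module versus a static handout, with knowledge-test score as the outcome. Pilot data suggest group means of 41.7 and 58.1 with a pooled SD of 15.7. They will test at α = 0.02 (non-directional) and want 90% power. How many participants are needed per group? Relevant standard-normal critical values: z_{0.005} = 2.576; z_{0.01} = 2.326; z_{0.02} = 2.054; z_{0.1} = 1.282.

Cohen's d = |M₁ − M₂| / SD_pooled = |41.7 − 58.1| / 15.7 = 16.4 / 15.7 = 1.045.
For two independent groups with equal n: n = 2·((z_{α/2} + z_β) / d)².
z_{α/2} + z_β = 2.326 + 1.282 = 3.608.
n = 2 × (3.608 / 1.045)² = 2 × 3.453² = 2 × 11.92 = 23.8.
Round up to the next whole participant.

n = 24 per group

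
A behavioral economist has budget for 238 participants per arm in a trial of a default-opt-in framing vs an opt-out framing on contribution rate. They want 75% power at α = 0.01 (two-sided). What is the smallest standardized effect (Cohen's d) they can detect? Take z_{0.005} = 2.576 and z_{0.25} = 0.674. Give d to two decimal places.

d_min ≈ 0.30

For two independent groups of n = 238 each: d_min = (z_{α/2} + z_β)·√(2/n).
z-sum = 2.576 + 0.674 = 3.250.
d_min = 3.250 × √(2/238) = 3.250 × 0.0917 = 0.298.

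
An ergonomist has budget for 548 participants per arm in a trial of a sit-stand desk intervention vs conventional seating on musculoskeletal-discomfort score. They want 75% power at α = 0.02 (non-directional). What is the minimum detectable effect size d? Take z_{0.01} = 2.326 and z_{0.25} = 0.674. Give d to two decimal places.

For two independent groups of n = 548 each: d_min = (z_{α/2} + z_β)·√(2/n).
z-sum = 2.326 + 0.674 = 3.000.
d_min = 3.000 × √(2/548) = 3.000 × 0.0604 = 0.181.

d_min ≈ 0.18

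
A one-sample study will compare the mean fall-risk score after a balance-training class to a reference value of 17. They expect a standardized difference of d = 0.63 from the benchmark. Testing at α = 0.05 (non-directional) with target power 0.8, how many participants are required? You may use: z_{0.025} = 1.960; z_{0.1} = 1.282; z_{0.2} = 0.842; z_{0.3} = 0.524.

n = 20

For a one-sample test: n = ((z_{α/2} + z_β) / d)².
z_{α/2} + z_β = 1.960 + 0.842 = 2.802.
n = (2.802 / 0.63)² = 4.448² = 19.78.
Round up.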